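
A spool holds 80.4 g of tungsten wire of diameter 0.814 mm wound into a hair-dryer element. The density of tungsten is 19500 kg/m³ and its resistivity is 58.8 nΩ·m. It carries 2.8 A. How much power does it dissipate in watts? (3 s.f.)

ρ = 58.8 nΩ·m = 5.88×10^-8 Ω·m
A = π(d/2)² = π(4.0700e-04 m)² = 5.2040e-07 m²
L = m/(density·A) = 0.0804/(19500×5.2040e-07) = 7.923 m
R = ρL/A = (5.88×10^-8)(7.923)/(5.2040e-07) = 0.8952 Ω
P = I²R = (2.8)² × 0.8952 = 7.02 W

7.02 W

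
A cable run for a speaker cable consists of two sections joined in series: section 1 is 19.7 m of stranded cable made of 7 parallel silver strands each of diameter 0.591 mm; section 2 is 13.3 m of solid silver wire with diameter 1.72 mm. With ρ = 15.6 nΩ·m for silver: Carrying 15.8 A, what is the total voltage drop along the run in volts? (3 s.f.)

ρ = 15.6 nΩ·m = 1.56×10^-8 Ω·m
Section 1: A_strand = π(2.9550e-04)² = 2.743e-07 m²; R₁ = ρL/(N·A_s) = (1.56×10^-8)(19.7)/(7×2.743e-07) = 0.16 Ω
Section 2: A = π(d/2)² = π(8.6000e-04 m)² = 2.324e-06 m²
R₂ = (1.56×10^-8)(13.3)/(2.324e-06) = 0.0893 Ω
R = R₁ + R₂ = 0.2493 Ω
V = IR = 15.8 × 0.2493 = 3.94 V

3.94 V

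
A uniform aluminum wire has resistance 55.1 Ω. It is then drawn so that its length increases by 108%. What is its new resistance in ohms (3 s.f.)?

238 Ω

k = 1 + 108/100 = 2.08; volume constant ⇒ A' = A/k, so R' = k²R.
R' = 4.326 × 55.1 = 238 Ω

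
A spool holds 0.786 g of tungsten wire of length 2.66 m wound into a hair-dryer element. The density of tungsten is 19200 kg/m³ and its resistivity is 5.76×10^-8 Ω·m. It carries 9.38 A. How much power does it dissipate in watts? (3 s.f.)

A = m/(density·L) = 7.860×10^-4/(19200×2.66) = 1.5390e-08 m²
R = ρL/A = (5.76×10^-8)(2.66)/(1.5390e-08) = 9.956 Ω
P = I²R = (9.38)² × 9.956 = 876 W

876 W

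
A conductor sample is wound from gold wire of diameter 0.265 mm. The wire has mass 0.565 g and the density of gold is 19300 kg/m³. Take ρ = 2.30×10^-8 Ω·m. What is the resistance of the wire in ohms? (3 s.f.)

0.221 Ω

A = π(d/2)² = π(1.3250e-04 m)² = 5.5155e-08 m²
L = m/(density·A) = 5.650×10^-4/(19300×5.5155e-08) = 0.5308 m
R = ρL/A = (2.30×10^-8)(0.5308)/(5.5155e-08) = 0.221 Ω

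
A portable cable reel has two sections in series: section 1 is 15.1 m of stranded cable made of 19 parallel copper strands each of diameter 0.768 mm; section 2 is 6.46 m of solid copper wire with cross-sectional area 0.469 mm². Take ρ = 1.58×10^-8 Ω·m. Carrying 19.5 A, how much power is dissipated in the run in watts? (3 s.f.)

Section 1: A_strand = π(3.8400e-04)² = 4.632e-07 m²; R₁ = ρL/(N·A_s) = (1.58×10^-8)(15.1)/(19×4.632e-07) = 0.02711 Ω
Section 2: A = 0.469 mm² = 4.690e-07 m²
R₂ = (1.58×10^-8)(6.46)/(4.690e-07) = 0.2176 Ω
R = R₁ + R₂ = 0.2447 Ω
P = I²R = (19.5)² × 0.2447 = 93.1 W

93.1 W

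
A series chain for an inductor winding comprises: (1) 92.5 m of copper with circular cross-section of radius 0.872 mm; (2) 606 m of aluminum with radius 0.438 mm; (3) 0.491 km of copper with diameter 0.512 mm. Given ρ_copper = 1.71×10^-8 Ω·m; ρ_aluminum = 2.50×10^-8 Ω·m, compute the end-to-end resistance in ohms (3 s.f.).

66.6 Ω

Seg 1: A = πr² = π(8.7200e-04 m)² = 2.389e-06 m²
R_1 = (1.71×10^-8)(92.5)/(2.389e-06) = 0.6621 Ω
Seg 2: A = πr² = π(4.3800e-04 m)² = 6.027e-07 m²
R_2 = (2.50×10^-8)(606)/(6.027e-07) = 25.14 Ω
Seg 3: A = π(d/2)² = π(2.5600e-04 m)² = 2.059e-07 m²
R_3 = (1.71×10^-8)(491)/(2.059e-07) = 40.78 Ω
R_total = R_1 + R_2 + R_3 = 66.6 Ω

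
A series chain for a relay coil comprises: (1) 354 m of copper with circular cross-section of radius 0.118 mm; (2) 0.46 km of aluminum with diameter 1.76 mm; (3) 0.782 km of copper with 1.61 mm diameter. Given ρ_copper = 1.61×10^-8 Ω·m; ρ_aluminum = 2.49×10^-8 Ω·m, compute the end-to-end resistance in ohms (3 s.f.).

141 Ω

Seg 1: A = πr² = π(1.1800e-04 m)² = 4.374e-08 m²
R_1 = (1.61×10^-8)(354)/(4.374e-08) = 130.3 Ω
Seg 2: A = π(d/2)² = π(8.8000e-04 m)² = 2.433e-06 m²
R_2 = (2.49×10^-8)(460)/(2.433e-06) = 4.708 Ω
Seg 3: A = π(d/2)² = π(8.0500e-04 m)² = 2.036e-06 m²
R_3 = (1.61×10^-8)(782)/(2.036e-06) = 6.184 Ω
R_total = R_1 + R_2 + R_3 = 141 Ω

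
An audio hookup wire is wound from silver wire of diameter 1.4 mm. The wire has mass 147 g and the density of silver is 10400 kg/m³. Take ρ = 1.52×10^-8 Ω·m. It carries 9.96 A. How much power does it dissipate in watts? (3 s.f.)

8.99 W

A = π(d/2)² = π(7.0000e-04 m)² = 1.5394e-06 m²
L = m/(density·A) = 0.147/(10400×1.5394e-06) = 9.182 m
R = ρL/A = (1.52×10^-8)(9.182)/(1.5394e-06) = 0.09066 Ω
P = I²R = (9.96)² × 0.09066 = 8.99 W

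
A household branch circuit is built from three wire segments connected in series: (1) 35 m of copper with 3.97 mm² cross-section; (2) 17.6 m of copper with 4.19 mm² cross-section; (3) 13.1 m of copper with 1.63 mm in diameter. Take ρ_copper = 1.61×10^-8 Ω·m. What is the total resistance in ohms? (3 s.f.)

0.311 Ω

Seg 1: A = 3.97 mm² = 3.970e-06 m²
R_1 = (1.61×10^-8)(35)/(3.970e-06) = 0.1419 Ω
Seg 2: A = 4.19 mm² = 4.190e-06 m²
R_2 = (1.61×10^-8)(17.6)/(4.190e-06) = 0.06763 Ω
Seg 3: A = π(d/2)² = π(8.1500e-04 m)² = 2.087e-06 m²
R_3 = (1.61×10^-8)(13.1)/(2.087e-06) = 0.1011 Ω
R_total = R_1 + R_2 + R_3 = 0.311 Ω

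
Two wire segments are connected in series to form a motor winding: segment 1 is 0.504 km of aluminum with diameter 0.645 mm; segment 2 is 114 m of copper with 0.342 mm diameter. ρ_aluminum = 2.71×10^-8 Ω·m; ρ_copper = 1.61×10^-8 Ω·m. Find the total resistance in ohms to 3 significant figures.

Segment 1: A = π(d/2)² = π(3.2250e-04 m)² = 3.267e-07 m²
R₁ = ρL/A = (2.71×10^-8)(504)/(3.267e-07) = 41.8 Ω
Segment 2: A = π(d/2)² = π(1.7100e-04 m)² = 9.186e-08 m²
R₂ = (1.61×10^-8)(114)/(9.186e-08) = 19.98 Ω
R = R₁ + R₂ = 61.8 Ω

61.8 Ω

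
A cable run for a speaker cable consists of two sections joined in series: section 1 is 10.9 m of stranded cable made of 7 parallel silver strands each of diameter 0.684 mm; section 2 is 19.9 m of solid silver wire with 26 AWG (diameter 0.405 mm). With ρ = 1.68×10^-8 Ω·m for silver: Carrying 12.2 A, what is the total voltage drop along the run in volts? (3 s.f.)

32.5 V

Section 1: A_strand = π(3.4200e-04)² = 3.675e-07 m²; R₁ = ρL/(N·A_s) = (1.68×10^-8)(10.9)/(7×3.675e-07) = 0.07119 Ω
Section 2: A = π(0.405/2 mm)² = π(2.0250e-04 m)² = 1.288e-07 m²
R₂ = (1.68×10^-8)(19.9)/(1.288e-07) = 2.595 Ω
R = R₁ + R₂ = 2.666 Ω
V = IR = 12.2 × 2.666 = 32.5 V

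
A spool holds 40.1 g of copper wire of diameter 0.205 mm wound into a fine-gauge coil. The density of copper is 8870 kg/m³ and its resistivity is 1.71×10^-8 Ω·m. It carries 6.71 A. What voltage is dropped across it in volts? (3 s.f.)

A = π(d/2)² = π(1.0250e-04 m)² = 3.3006e-08 m²
L = m/(density·A) = 0.0401/(8870×3.3006e-08) = 137 m
R = ρL/A = (1.71×10^-8)(137)/(3.3006e-08) = 70.96 Ω
V = IR = 6.71 × 70.96 = 476 V

476 V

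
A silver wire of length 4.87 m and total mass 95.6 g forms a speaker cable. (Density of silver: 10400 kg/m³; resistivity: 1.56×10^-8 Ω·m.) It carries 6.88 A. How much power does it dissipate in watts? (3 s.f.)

A = m/(density·L) = 0.0956/(10400×4.87) = 1.8875e-06 m²
R = ρL/A = (1.56×10^-8)(4.87)/(1.8875e-06) = 0.04025 Ω
P = I²R = (6.88)² × 0.04025 = 1.91 W

1.91 W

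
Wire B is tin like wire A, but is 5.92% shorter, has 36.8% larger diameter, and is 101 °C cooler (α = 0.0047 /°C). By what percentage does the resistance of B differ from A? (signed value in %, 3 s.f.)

-73.6%

R ∝ ρL/d² with ρ ∝ (1+αΔT), so R_B/R_A = (1 − 5.92/100) × (1 + 36.8/100)⁻² × (1 − 0.0047×101)
= 0.9408 × 0.5343 × 0.5253 = 0.2641
(R_B − R_A)/R_A = 0.2641 − 1 = -73.6%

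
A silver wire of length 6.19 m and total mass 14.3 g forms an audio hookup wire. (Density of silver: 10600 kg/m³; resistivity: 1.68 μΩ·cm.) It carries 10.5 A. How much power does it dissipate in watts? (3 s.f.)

ρ = 1.68 μΩ·cm = 1.68×10^-8 Ω·m
A = m/(density·L) = 0.0143/(10600×6.19) = 2.1794e-07 m²
R = ρL/A = (1.68×10^-8)(6.19)/(2.1794e-07) = 0.4772 Ω
P = I²R = (10.5)² × 0.4772 = 52.6 W

52.6 W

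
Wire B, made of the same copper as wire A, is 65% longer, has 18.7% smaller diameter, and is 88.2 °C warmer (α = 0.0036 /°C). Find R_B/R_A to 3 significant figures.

R ∝ ρL/d² with ρ ∝ (1+αΔT), so R_B/R_A = (1 + 65/100) × (1 − 18.7/100)⁻² × (1 + 0.0036×88.2)
= 1.65 × 1.513 × 1.317 = 3.29

3.29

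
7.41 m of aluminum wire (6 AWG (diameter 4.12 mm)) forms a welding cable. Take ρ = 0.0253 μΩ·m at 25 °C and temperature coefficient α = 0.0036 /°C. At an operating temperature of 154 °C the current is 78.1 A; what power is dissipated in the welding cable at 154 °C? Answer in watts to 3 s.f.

126 W

ρ = 0.0253 μΩ·m = 2.53×10^-8 Ω·m
A = π(4.12/2 mm)² = π(2.0600e-03 m)² = 1.333e-05 m²
R₍25₎ = ρL/A = (2.53×10^-8)(7.41)/(1.333e-05) = 0.01406 Ω
R₍154₎ = R₍25₎(1 + αΔT) = 0.01406 × (1 + 0.0036×129) = 0.02059 Ω
P = I²R = (78.1)² × 0.02059 = 126 W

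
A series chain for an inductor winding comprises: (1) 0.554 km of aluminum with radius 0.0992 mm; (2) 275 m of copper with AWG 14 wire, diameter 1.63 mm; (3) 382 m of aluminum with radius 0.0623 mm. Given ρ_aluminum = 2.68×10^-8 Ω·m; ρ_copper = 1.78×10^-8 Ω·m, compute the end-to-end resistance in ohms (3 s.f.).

1320 Ω

Seg 1: A = πr² = π(9.9200e-05 m)² = 3.092e-08 m²
R_1 = (2.68×10^-8)(554)/(3.092e-08) = 480.3 Ω
Seg 2: A = π(1.63/2 mm)² = π(8.1500e-04 m)² = 2.087e-06 m²
R_2 = (1.78×10^-8)(275)/(2.087e-06) = 2.346 Ω
Seg 3: A = πr² = π(6.2300e-05 m)² = 1.219e-08 m²
R_3 = (2.68×10^-8)(382)/(1.219e-08) = 839.6 Ω
R_total = R_1 + R_2 + R_3 = 1320 Ω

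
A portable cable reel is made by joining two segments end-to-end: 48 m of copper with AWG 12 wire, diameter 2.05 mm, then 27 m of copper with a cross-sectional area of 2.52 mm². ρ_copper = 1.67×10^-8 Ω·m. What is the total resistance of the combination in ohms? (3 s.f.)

0.422 Ω

Segment 1: A = π(2.05/2 mm)² = π(1.0250e-03 m)² = 3.301e-06 m²
R₁ = ρL/A = (1.67×10^-8)(48)/(3.301e-06) = 0.2429 Ω
Segment 2: A = 2.52 mm² = 2.520e-06 m²
R₂ = (1.67×10^-8)(27)/(2.520e-06) = 0.1789 Ω
R = R₁ + R₂ = 0.422 Ω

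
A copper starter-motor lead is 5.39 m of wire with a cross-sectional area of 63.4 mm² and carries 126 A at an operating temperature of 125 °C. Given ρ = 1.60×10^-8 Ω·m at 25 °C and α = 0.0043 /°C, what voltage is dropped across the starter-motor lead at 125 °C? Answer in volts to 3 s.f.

0.245 V

A = 63.4 mm² = 6.340e-05 m²
R₍25₎ = ρL/A = (1.60×10^-8)(5.39)/(6.340e-05) = 0.00136 Ω
R₍125₎ = R₍25₎(1 + αΔT) = 0.00136 × (1 + 0.0043×100) = 0.001945 Ω
V = IR = 126 × 0.001945 = 0.245 V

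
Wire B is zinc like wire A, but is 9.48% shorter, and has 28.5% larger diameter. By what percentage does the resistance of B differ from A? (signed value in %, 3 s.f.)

R ∝ L/d², so R_B/R_A = (1 − 9.48/100) × (1 + 28.5/100)⁻²
= 0.9052 × 0.6056 = 0.5482
(R_B − R_A)/R_A = 0.5482 − 1 = -45.2%

-45.2%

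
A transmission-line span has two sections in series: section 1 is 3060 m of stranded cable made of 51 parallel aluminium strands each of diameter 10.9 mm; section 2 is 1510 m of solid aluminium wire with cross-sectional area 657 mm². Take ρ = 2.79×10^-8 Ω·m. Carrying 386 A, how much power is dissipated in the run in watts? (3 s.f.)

Section 1: A_strand = π(5.4500e-03)² = 9.331e-05 m²; R₁ = ρL/(N·A_s) = (2.79×10^-8)(3060)/(51×9.331e-05) = 0.01794 Ω
Section 2: A = 657 mm² = 6.570e-04 m²
R₂ = (2.79×10^-8)(1510)/(6.570e-04) = 0.06412 Ω
R = R₁ + R₂ = 0.08206 Ω
P = I²R = (386)² × 0.08206 = 12200 W

12200 W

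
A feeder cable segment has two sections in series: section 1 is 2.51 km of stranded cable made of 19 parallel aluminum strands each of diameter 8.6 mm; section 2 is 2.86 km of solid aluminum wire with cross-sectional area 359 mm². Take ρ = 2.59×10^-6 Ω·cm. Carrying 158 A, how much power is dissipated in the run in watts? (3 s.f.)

ρ = 2.59×10^-6 Ω·cm = 2.59×10^-8 Ω·m
Section 1: A_strand = π(4.3000e-03)² = 5.809e-05 m²; R₁ = ρL/(N·A_s) = (2.59×10^-8)(2510)/(19×5.809e-05) = 0.0589 Ω
Section 2: A = 359 mm² = 3.590e-04 m²
R₂ = (2.59×10^-8)(2860)/(3.590e-04) = 0.2063 Ω
R = R₁ + R₂ = 0.2652 Ω
P = I²R = (158)² × 0.2652 = 6620 W

6620 W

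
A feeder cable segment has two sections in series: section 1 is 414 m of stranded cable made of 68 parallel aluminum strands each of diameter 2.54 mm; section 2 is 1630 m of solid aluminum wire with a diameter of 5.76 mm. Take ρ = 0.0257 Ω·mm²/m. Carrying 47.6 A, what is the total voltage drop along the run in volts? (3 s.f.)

ρ = 0.0257 Ω·mm²/m = 2.57×10^-8 Ω·m
Section 1: A_strand = π(1.2700e-03)² = 5.067e-06 m²; R₁ = ρL/(N·A_s) = (2.57×10^-8)(414)/(68×5.067e-06) = 0.03088 Ω
Section 2: A = π(d/2)² = π(2.8800e-03 m)² = 2.606e-05 m²
R₂ = (2.57×10^-8)(1630)/(2.606e-05) = 1.608 Ω
R = R₁ + R₂ = 1.639 Ω
V = IR = 47.6 × 1.639 = 78.0 V

78.0 V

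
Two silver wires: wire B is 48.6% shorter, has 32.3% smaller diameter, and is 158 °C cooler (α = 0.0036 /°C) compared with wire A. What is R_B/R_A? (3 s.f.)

0.484

R ∝ ρL/d² with ρ ∝ (1+αΔT), so R_B/R_A = (1 − 48.6/100) × (1 − 32.3/100)⁻² × (1 − 0.0036×158)
= 0.514 × 2.182 × 0.4312 = 0.484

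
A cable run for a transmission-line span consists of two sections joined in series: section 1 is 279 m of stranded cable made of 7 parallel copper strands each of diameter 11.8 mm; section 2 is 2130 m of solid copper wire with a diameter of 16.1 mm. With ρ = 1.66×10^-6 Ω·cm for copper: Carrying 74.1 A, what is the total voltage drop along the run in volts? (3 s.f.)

ρ = 1.66×10^-6 Ω·cm = 1.66×10^-8 Ω·m
Section 1: A_strand = π(5.9000e-03)² = 1.094e-04 m²; R₁ = ρL/(N·A_s) = (1.66×10^-8)(279)/(7×1.094e-04) = 0.00605 Ω
Section 2: A = π(d/2)² = π(8.0500e-03 m)² = 2.036e-04 m²
R₂ = (1.66×10^-8)(2130)/(2.036e-04) = 0.1737 Ω
R = R₁ + R₂ = 0.1797 Ω
V = IR = 74.1 × 0.1797 = 13.3 V

13.3 V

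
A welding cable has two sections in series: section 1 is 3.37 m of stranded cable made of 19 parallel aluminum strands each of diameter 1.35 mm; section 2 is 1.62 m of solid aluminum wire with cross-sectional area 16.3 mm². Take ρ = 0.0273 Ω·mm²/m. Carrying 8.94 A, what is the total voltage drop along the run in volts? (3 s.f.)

ρ = 0.0273 Ω·mm²/m = 2.73×10^-8 Ω·m
Section 1: A_strand = π(6.7500e-04)² = 1.431e-06 m²; R₁ = ρL/(N·A_s) = (2.73×10^-8)(3.37)/(19×1.431e-06) = 0.003383 Ω
Section 2: A = 16.3 mm² = 1.630e-05 m²
R₂ = (2.73×10^-8)(1.62)/(1.630e-05) = 0.002713 Ω
R = R₁ + R₂ = 0.006096 Ω
V = IR = 8.94 × 0.006096 = 0.0545 V

0.0545 V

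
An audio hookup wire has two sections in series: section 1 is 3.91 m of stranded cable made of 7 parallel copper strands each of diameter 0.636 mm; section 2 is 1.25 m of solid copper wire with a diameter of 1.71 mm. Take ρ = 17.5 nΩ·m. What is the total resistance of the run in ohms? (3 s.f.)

0.0403 Ω

ρ = 17.5 nΩ·m = 1.75×10^-8 Ω·m
Section 1: A_strand = π(3.1800e-04)² = 3.177e-07 m²; R₁ = ρL/(N·A_s) = (1.75×10^-8)(3.91)/(7×3.177e-07) = 0.03077 Ω
Section 2: A = π(d/2)² = π(8.5500e-04 m)² = 2.297e-06 m²
R₂ = (1.75×10^-8)(1.25)/(2.297e-06) = 0.009525 Ω
R = R₁ + R₂ = 0.0403 Ω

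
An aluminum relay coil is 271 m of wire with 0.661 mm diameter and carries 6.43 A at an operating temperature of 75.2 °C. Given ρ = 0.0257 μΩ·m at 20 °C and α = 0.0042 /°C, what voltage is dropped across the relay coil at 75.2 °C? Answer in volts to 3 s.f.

ρ = 0.0257 μΩ·m = 2.57×10^-8 Ω·m
A = π(d/2)² = π(3.3050e-04 m)² = 3.432e-07 m²
R₍20₎ = ρL/A = (2.57×10^-8)(271)/(3.432e-07) = 20.3 Ω
R₍75.2₎ = R₍20₎(1 + αΔT) = 20.3 × (1 + 0.0042×55.2) = 25 Ω
V = IR = 6.43 × 25 = 161 V

161 V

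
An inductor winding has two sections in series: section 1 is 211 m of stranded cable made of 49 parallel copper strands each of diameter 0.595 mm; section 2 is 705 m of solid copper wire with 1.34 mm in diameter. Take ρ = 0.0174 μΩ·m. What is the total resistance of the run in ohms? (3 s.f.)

8.97 Ω

ρ = 0.0174 μΩ·m = 1.74×10^-8 Ω·m
Section 1: A_strand = π(2.9750e-04)² = 2.781e-07 m²; R₁ = ρL/(N·A_s) = (1.74×10^-8)(211)/(49×2.781e-07) = 0.2695 Ω
Section 2: A = π(d/2)² = π(6.7000e-04 m)² = 1.410e-06 m²
R₂ = (1.74×10^-8)(705)/(1.410e-06) = 8.698 Ω
R = R₁ + R₂ = 8.97 Ω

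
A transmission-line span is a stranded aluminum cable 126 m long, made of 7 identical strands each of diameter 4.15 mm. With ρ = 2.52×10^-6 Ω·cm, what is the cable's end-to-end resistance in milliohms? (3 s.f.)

33.5 mΩ

ρ = 2.52×10^-6 Ω·cm = 2.52×10^-8 Ω·m
A_strand = π(2.0750e-03 m)² = 1.353e-05 m²
R_strand = ρL/A = (2.52×10^-8)(126)/(1.353e-05) = 0.2347 Ω
R_total = R_strand/N = 0.2347/7 = 33.5 mΩ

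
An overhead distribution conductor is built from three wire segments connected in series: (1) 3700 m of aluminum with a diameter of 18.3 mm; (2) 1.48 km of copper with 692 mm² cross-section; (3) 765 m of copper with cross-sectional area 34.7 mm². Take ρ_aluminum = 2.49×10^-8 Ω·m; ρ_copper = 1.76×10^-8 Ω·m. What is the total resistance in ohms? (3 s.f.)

Seg 1: A = π(d/2)² = π(9.1500e-03 m)² = 2.630e-04 m²
R_1 = (2.49×10^-8)(3700)/(2.630e-04) = 0.3503 Ω
Seg 2: A = 692 mm² = 6.920e-04 m²
R_2 = (1.76×10^-8)(1480)/(6.920e-04) = 0.03764 Ω
Seg 3: A = 34.7 mm² = 3.470e-05 m²
R_3 = (1.76×10^-8)(765)/(3.470e-05) = 0.388 Ω
R_total = R_1 + R_2 + R_3 = 0.776 Ω

0.776 Ω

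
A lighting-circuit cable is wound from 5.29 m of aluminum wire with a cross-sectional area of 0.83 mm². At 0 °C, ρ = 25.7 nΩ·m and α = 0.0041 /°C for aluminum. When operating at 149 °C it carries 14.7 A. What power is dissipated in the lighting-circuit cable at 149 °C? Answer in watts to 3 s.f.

57.0 W

ρ = 25.7 nΩ·m = 2.57×10^-8 Ω·m
A = 0.83 mm² = 8.300e-07 m²
R₍0₎ = ρL/A = (2.57×10^-8)(5.29)/(8.300e-07) = 0.1638 Ω
R₍149₎ = R₍0₎(1 + αΔT) = 0.1638 × (1 + 0.0041×149) = 0.2639 Ω
P = I²R = (14.7)² × 0.2639 = 57.0 W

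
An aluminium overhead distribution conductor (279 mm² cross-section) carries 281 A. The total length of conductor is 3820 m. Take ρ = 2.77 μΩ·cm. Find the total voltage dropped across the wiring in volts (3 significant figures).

ρ = 2.77 μΩ·cm = 2.77×10^-8 Ω·m
A = 279 mm² = 2.790e-04 m²
R = ρL/A = (2.77×10^-8)(3820)/(2.790e-04) = 0.3793 Ω
V = IR = 281 × 0.3793 = 107 V

107 V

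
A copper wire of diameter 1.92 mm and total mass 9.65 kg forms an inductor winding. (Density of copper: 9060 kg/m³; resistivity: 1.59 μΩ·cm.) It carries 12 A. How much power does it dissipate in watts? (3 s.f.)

ρ = 1.59 μΩ·cm = 1.59×10^-8 Ω·m
A = π(d/2)² = π(9.6000e-04 m)² = 2.8953e-06 m²
L = m/(density·A) = 9.65/(9060×2.8953e-06) = 367.9 m
R = ρL/A = (1.59×10^-8)(367.9)/(2.8953e-06) = 2.02 Ω
P = I²R = (12)² × 2.02 = 291 W

291 W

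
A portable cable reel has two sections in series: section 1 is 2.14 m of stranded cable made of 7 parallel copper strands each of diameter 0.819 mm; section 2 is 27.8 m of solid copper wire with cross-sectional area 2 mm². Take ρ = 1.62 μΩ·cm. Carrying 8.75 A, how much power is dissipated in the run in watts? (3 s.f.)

18.0 W

ρ = 1.62 μΩ·cm = 1.62×10^-8 Ω·m
Section 1: A_strand = π(4.0950e-04)² = 5.268e-07 m²; R₁ = ρL/(N·A_s) = (1.62×10^-8)(2.14)/(7×5.268e-07) = 0.009401 Ω
Section 2: A = 2 mm² = 2.000e-06 m²
R₂ = (1.62×10^-8)(27.8)/(2.000e-06) = 0.2252 Ω
R = R₁ + R₂ = 0.2346 Ω
P = I²R = (8.75)² × 0.2346 = 18.0 W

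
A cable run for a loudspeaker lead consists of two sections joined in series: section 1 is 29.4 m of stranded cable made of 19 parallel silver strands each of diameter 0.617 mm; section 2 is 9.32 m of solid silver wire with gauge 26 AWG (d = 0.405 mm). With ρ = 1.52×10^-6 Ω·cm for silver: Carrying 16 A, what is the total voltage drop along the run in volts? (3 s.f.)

18.9 V

ρ = 1.52×10^-6 Ω·cm = 1.52×10^-8 Ω·m
Section 1: A_strand = π(3.0850e-04)² = 2.990e-07 m²; R₁ = ρL/(N·A_s) = (1.52×10^-8)(29.4)/(19×2.990e-07) = 0.07866 Ω
Section 2: A = π(0.405/2 mm)² = π(2.0250e-04 m)² = 1.288e-07 m²
R₂ = (1.52×10^-8)(9.32)/(1.288e-07) = 1.1 Ω
R = R₁ + R₂ = 1.178 Ω
V = IR = 16 × 1.178 = 18.9 V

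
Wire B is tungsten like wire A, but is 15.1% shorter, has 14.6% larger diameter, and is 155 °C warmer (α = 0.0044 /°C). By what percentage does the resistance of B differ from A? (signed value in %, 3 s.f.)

R ∝ ρL/d² with ρ ∝ (1+αΔT), so R_B/R_A = (1 − 15.1/100) × (1 + 14.6/100)⁻² × (1 + 0.0044×155)
= 0.849 × 0.7614 × 1.682 = 1.087
(R_B − R_A)/R_A = 1.087 − 1 = 8.73%

8.73%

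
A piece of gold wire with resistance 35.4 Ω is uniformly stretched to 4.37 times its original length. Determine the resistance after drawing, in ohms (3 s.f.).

Volume constant ⇒ A' = A/k with k = 4.37. R' = ρ(kL)/(A/k) = k²R.
R' = 19.1 × 35.4 = 676 Ω

676 Ω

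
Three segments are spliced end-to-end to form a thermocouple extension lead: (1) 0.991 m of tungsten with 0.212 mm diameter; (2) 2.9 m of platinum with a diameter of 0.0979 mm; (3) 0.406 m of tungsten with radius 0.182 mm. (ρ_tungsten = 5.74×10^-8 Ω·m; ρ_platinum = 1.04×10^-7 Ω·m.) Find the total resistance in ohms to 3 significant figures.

Seg 1: A = π(d/2)² = π(1.0600e-04 m)² = 3.530e-08 m²
R_1 = (5.74×10^-8)(0.991)/(3.530e-08) = 1.611 Ω
Seg 2: A = π(d/2)² = π(4.8950e-05 m)² = 7.528e-09 m²
R_2 = (1.04×10^-7)(2.9)/(7.528e-09) = 40.07 Ω
Seg 3: A = πr² = π(1.8200e-04 m)² = 1.041e-07 m²
R_3 = (5.74×10^-8)(0.406)/(1.041e-07) = 0.2239 Ω
R_total = R_1 + R_2 + R_3 = 41.9 Ω

41.9 Ω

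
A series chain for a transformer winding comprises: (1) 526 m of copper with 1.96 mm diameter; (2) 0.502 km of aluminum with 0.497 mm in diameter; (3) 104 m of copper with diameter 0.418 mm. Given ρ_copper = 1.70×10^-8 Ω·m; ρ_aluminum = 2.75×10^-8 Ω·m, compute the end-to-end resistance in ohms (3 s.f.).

Seg 1: A = π(d/2)² = π(9.8000e-04 m)² = 3.017e-06 m²
R_1 = (1.70×10^-8)(526)/(3.017e-06) = 2.964 Ω
Seg 2: A = π(d/2)² = π(2.4850e-04 m)² = 1.940e-07 m²
R_2 = (2.75×10^-8)(502)/(1.940e-07) = 71.16 Ω
Seg 3: A = π(d/2)² = π(2.0900e-04 m)² = 1.372e-07 m²
R_3 = (1.70×10^-8)(104)/(1.372e-07) = 12.88 Ω
R_total = R_1 + R_2 + R_3 = 87.0 Ω

87.0 Ω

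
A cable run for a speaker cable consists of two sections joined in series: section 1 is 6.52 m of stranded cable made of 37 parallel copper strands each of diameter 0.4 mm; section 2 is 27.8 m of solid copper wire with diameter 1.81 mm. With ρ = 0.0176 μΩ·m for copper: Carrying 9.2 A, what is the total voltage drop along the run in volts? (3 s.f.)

1.98 V

ρ = 0.0176 μΩ·m = 1.76×10^-8 Ω·m
Section 1: A_strand = π(2.0000e-04)² = 1.257e-07 m²; R₁ = ρL/(N·A_s) = (1.76×10^-8)(6.52)/(37×1.257e-07) = 0.02468 Ω
Section 2: A = π(d/2)² = π(9.0500e-04 m)² = 2.573e-06 m²
R₂ = (1.76×10^-8)(27.8)/(2.573e-06) = 0.1902 Ω
R = R₁ + R₂ = 0.2148 Ω
V = IR = 9.2 × 0.2148 = 1.98 V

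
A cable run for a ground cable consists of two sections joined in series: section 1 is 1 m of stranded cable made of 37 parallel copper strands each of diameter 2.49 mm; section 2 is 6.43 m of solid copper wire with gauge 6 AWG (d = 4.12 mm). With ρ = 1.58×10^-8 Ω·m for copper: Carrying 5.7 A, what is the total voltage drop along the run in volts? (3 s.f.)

0.0439 V

Section 1: A_strand = π(1.2450e-03)² = 4.870e-06 m²; R₁ = ρL/(N·A_s) = (1.58×10^-8)(1)/(37×4.870e-06) = 8.769×10^-5 Ω
Section 2: A = π(4.12/2 mm)² = π(2.0600e-03 m)² = 1.333e-05 m²
R₂ = (1.58×10^-8)(6.43)/(1.333e-05) = 0.007621 Ω
R = R₁ + R₂ = 0.007708 Ω
V = IR = 5.7 × 0.007708 = 0.0439 V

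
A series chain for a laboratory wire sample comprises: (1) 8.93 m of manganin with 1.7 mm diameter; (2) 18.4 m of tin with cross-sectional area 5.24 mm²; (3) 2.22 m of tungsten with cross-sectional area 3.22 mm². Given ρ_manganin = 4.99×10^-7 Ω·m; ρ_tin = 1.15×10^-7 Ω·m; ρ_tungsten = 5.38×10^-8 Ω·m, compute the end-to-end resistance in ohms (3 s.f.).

2.40 Ω

Seg 1: A = π(d/2)² = π(8.5000e-04 m)² = 2.270e-06 m²
R_1 = (4.99×10^-7)(8.93)/(2.270e-06) = 1.963 Ω
Seg 2: A = 5.24 mm² = 5.240e-06 m²
R_2 = (1.15×10^-7)(18.4)/(5.240e-06) = 0.4038 Ω
Seg 3: A = 3.22 mm² = 3.220e-06 m²
R_3 = (5.38×10^-8)(2.22)/(3.220e-06) = 0.03709 Ω
R_total = R_1 + R_2 + R_3 = 2.40 Ω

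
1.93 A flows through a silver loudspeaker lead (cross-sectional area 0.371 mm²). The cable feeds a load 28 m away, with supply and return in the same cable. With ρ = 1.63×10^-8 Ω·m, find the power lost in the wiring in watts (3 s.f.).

9.16 W

A = 0.371 mm² = 3.710e-07 m²
Total conductor length (both ways) L = 2 × 28 = 56 m
R = ρL/A = (1.63×10^-8)(56)/(3.710e-07) = 2.46 Ω
P = I²R = (1.93)² × 2.46 = 9.16 W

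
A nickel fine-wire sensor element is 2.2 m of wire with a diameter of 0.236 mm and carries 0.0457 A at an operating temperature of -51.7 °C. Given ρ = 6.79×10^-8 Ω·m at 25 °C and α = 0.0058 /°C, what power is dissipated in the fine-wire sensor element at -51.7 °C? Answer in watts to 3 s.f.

A = π(d/2)² = π(1.1800e-04 m)² = 4.374e-08 m²
R₍25₎ = ρL/A = (6.79×10^-8)(2.2)/(4.374e-08) = 3.415 Ω
R₍-51.7₎ = R₍25₎(1 + αΔT) = 3.415 × (1 + 0.0058×-76.7) = 1.896 Ω
P = I²R = (0.0457)² × 1.896 = 0.00396 W

0.00396 W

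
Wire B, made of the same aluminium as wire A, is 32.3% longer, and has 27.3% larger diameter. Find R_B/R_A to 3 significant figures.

0.816

R ∝ L/d², so R_B/R_A = (1 + 32.3/100) × (1 + 27.3/100)⁻²
= 1.323 × 0.6171 = 0.816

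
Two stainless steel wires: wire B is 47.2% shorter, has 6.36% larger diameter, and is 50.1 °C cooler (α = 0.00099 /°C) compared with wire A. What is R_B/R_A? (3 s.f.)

0.444

R ∝ ρL/d² with ρ ∝ (1+αΔT), so R_B/R_A = (1 − 47.2/100) × (1 + 6.36/100)⁻² × (1 − 0.00099×50.1)
= 0.528 × 0.884 × 0.9504 = 0.444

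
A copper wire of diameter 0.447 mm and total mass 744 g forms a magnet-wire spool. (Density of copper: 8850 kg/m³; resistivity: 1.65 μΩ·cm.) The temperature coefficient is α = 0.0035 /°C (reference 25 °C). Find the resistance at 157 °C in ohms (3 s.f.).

ρ = 1.65 μΩ·cm = 1.65×10^-8 Ω·m
A = π(d/2)² = π(2.2350e-04 m)² = 1.5693e-07 m²
L = m/(density·A) = 0.744/(8850×1.5693e-07) = 535.7 m
R = ρL/A = (1.65×10^-8)(535.7)/(1.5693e-07) = 56.33 Ω
R(157 °C) = 56.33 × (1 + 0.0035×132) = 82.3 Ω

82.3 Ω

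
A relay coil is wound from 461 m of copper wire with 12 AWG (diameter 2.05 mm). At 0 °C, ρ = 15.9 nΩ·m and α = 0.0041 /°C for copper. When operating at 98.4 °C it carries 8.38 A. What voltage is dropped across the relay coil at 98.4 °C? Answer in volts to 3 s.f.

26.1 V

ρ = 15.9 nΩ·m = 1.59×10^-8 Ω·m
A = π(2.05/2 mm)² = π(1.0250e-03 m)² = 3.301e-06 m²
R₍0₎ = ρL/A = (1.59×10^-8)(461)/(3.301e-06) = 2.221 Ω
R₍98.4₎ = R₍0₎(1 + αΔT) = 2.221 × (1 + 0.0041×98.4) = 3.117 Ω
V = IR = 8.38 × 3.117 = 26.1 V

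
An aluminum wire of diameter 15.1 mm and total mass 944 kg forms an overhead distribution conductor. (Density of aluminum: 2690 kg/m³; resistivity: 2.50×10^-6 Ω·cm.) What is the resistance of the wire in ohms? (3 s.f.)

ρ = 2.50×10^-6 Ω·cm = 2.50×10^-8 Ω·m
A = π(d/2)² = π(7.5500e-03 m)² = 1.7908e-04 m²
L = m/(density·A) = 944/(2690×1.7908e-04) = 1960 m
R = ρL/A = (2.50×10^-8)(1960)/(1.7908e-04) = 0.274 Ω

0.274 Ω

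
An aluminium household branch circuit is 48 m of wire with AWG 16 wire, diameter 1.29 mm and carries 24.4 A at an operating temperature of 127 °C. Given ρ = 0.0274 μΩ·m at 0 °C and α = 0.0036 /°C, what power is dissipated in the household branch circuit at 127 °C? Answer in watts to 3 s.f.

873 W

ρ = 0.0274 μΩ·m = 2.74×10^-8 Ω·m
A = π(1.29/2 mm)² = π(6.4500e-04 m)² = 1.307e-06 m²
R₍0₎ = ρL/A = (2.74×10^-8)(48)/(1.307e-06) = 1.006 Ω
R₍127₎ = R₍0₎(1 + αΔT) = 1.006 × (1 + 0.0036×127) = 1.466 Ω
P = I²R = (24.4)² × 1.466 = 873 W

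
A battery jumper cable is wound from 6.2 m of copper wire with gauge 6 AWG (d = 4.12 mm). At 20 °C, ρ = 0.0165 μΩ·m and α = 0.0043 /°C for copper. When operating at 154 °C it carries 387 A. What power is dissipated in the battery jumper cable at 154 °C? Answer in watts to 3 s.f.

ρ = 0.0165 μΩ·m = 1.65×10^-8 Ω·m
A = π(4.12/2 mm)² = π(2.0600e-03 m)² = 1.333e-05 m²
R₍20₎ = ρL/A = (1.65×10^-8)(6.2)/(1.333e-05) = 0.007673 Ω
R₍154₎ = R₍20₎(1 + αΔT) = 0.007673 × (1 + 0.0043×134) = 0.01209 Ω
P = I²R = (387)² × 0.01209 = 1810 W

1810 W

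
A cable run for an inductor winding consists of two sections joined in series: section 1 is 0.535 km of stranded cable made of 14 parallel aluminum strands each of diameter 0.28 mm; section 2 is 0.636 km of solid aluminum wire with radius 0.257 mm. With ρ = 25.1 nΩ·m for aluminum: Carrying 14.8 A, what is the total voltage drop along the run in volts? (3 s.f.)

ρ = 25.1 nΩ·m = 2.51×10^-8 Ω·m
Section 1: A_strand = π(1.4000e-04)² = 6.158e-08 m²; R₁ = ρL/(N·A_s) = (2.51×10^-8)(535)/(14×6.158e-08) = 15.58 Ω
Section 2: A = πr² = π(2.5700e-04 m)² = 2.075e-07 m²
R₂ = (2.51×10^-8)(636)/(2.075e-07) = 76.93 Ω
R = R₁ + R₂ = 92.51 Ω
V = IR = 14.8 × 92.51 = 1370 V

1370 V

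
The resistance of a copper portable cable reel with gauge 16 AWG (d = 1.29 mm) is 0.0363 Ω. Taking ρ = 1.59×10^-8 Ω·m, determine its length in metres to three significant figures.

A = π(1.29/2 mm)² = π(6.4500e-04 m)² = 1.307e-06 m²
L = RA/ρ = (0.0363)(1.307e-06)/(1.59×10^-8) = 2.98 m

2.98 m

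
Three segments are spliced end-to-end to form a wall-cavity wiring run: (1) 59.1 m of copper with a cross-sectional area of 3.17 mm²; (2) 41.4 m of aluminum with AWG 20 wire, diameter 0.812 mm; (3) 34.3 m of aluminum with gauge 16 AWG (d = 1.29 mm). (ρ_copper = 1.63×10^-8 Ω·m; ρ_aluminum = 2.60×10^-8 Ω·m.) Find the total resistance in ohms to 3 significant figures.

Seg 1: A = 3.17 mm² = 3.170e-06 m²
R_1 = (1.63×10^-8)(59.1)/(3.170e-06) = 0.3039 Ω
Seg 2: A = π(0.812/2 mm)² = π(4.0600e-04 m)² = 5.178e-07 m²
R_2 = (2.60×10^-8)(41.4)/(5.178e-07) = 2.079 Ω
Seg 3: A = π(1.29/2 mm)² = π(6.4500e-04 m)² = 1.307e-06 m²
R_3 = (2.60×10^-8)(34.3)/(1.307e-06) = 0.6823 Ω
R_total = R_1 + R_2 + R_3 = 3.06 Ω

3.06 Ω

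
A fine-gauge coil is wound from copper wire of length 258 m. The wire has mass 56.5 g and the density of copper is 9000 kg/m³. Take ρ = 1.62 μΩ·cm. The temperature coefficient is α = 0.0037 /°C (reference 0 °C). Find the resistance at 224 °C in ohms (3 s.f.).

314 Ω

ρ = 1.62 μΩ·cm = 1.62×10^-8 Ω·m
A = m/(density·L) = 0.0565/(9000×258) = 2.4332e-08 m²
R = ρL/A = (1.62×10^-8)(258)/(2.4332e-08) = 171.8 Ω
R(224 °C) = 171.8 × (1 + 0.0037×224) = 314 Ω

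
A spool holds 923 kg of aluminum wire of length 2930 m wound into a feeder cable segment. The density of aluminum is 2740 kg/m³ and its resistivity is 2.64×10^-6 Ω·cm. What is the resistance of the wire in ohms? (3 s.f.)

0.673 Ω

ρ = 2.64×10^-6 Ω·cm = 2.64×10^-8 Ω·m
A = m/(density·L) = 923/(2740×2930) = 1.1497e-04 m²
R = ρL/A = (2.64×10^-8)(2930)/(1.1497e-04) = 0.673 Ω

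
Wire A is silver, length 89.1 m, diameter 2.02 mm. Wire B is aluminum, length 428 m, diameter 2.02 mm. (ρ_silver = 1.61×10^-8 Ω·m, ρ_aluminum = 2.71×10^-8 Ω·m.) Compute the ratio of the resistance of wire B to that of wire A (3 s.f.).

8.09

R ∝ ρL/d², so R_B/R_A = (ρ_B/ρ_A) × (L_B/L_A)
= (2.71×10^-8/1.61×10^-8) × (428/89.1) = 8.09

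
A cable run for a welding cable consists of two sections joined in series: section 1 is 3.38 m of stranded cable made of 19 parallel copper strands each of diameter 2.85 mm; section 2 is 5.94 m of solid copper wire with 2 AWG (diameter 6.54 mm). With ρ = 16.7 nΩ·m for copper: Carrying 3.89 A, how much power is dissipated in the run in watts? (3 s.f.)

0.0517 W

ρ = 16.7 nΩ·m = 1.67×10^-8 Ω·m
Section 1: A_strand = π(1.4250e-03)² = 6.379e-06 m²; R₁ = ρL/(N·A_s) = (1.67×10^-8)(3.38)/(19×6.379e-06) = 4.657×10^-4 Ω
Section 2: A = π(6.54/2 mm)² = π(3.2700e-03 m)² = 3.359e-05 m²
R₂ = (1.67×10^-8)(5.94)/(3.359e-05) = 0.002953 Ω
R = R₁ + R₂ = 0.003419 Ω
P = I²R = (3.89)² × 0.003419 = 0.0517 W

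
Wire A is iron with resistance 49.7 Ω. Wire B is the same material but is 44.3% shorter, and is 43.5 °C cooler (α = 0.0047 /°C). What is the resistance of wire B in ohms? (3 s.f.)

22.0 Ω

R ∝ ρL/d² with ρ ∝ (1+αΔT), so R_B/R_A = (1 − 44.3/100) × (1 − 0.0047×43.5)
= 0.557 × 0.7955 = 0.4431
R_B = 0.4431 × 49.7 = 22.0 Ω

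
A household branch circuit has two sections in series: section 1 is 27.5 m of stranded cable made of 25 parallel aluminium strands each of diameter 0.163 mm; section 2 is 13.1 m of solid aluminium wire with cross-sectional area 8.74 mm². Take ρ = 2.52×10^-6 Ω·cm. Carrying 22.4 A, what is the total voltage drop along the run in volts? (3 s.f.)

ρ = 2.52×10^-6 Ω·cm = 2.52×10^-8 Ω·m
Section 1: A_strand = π(8.1500e-05)² = 2.087e-08 m²; R₁ = ρL/(N·A_s) = (2.52×10^-8)(27.5)/(25×2.087e-08) = 1.328 Ω
Section 2: A = 8.74 mm² = 8.740e-06 m²
R₂ = (2.52×10^-8)(13.1)/(8.740e-06) = 0.03777 Ω
R = R₁ + R₂ = 1.366 Ω
V = IR = 22.4 × 1.366 = 30.6 V

30.6 V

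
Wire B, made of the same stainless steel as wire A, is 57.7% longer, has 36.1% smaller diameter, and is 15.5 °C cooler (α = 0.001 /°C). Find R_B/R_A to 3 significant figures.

R ∝ ρL/d² with ρ ∝ (1+αΔT), so R_B/R_A = (1 + 57.7/100) × (1 − 36.1/100)⁻² × (1 − 0.001×15.5)
= 1.577 × 2.449 × 0.9845 = 3.80

3.80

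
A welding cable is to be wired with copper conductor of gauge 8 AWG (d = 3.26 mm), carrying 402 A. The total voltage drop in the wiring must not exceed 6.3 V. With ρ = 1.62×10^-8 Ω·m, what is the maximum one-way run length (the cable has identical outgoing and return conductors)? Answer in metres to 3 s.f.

4.04 m

A = π(3.26/2 mm)² = π(1.6300e-03 m)² = 8.347e-06 m²
L_max = V_max·A/(2·ρI) = (6.3)(8.347e-06)/(2×1.62×10^-8×402) = 4.04 m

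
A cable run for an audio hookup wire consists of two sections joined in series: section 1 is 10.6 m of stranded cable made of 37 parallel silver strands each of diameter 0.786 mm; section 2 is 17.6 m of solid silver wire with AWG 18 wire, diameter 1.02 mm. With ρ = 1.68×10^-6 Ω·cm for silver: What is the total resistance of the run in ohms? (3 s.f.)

ρ = 1.68×10^-6 Ω·cm = 1.68×10^-8 Ω·m
Section 1: A_strand = π(3.9300e-04)² = 4.852e-07 m²; R₁ = ρL/(N·A_s) = (1.68×10^-8)(10.6)/(37×4.852e-07) = 0.009919 Ω
Section 2: A = π(1.02/2 mm)² = π(5.1000e-04 m)² = 8.171e-07 m²
R₂ = (1.68×10^-8)(17.6)/(8.171e-07) = 0.3619 Ω
R = R₁ + R₂ = 0.372 Ω

0.372 Ω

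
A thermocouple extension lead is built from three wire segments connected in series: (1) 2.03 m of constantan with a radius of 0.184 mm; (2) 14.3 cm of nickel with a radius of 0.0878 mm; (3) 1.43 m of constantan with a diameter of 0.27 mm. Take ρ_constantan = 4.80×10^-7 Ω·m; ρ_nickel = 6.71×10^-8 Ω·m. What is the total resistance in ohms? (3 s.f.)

Seg 1: A = πr² = π(1.8400e-04 m)² = 1.064e-07 m²
R_1 = (4.80×10^-7)(2.03)/(1.064e-07) = 9.161 Ω
Seg 2: A = πr² = π(8.7800e-05 m)² = 2.422e-08 m²
R_2 = (6.71×10^-8)(0.143)/(2.422e-08) = 0.3962 Ω
Seg 3: A = π(d/2)² = π(1.3500e-04 m)² = 5.726e-08 m²
R_3 = (4.80×10^-7)(1.43)/(5.726e-08) = 11.99 Ω
R_total = R_1 + R_2 + R_3 = 21.5 Ω

21.5 Ω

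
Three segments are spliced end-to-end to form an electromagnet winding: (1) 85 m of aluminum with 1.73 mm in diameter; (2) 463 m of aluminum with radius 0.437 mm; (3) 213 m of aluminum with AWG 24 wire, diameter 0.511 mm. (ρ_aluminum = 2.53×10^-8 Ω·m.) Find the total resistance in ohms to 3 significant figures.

46.7 Ω

Seg 1: A = π(d/2)² = π(8.6500e-04 m)² = 2.351e-06 m²
R_1 = (2.53×10^-8)(85)/(2.351e-06) = 0.9149 Ω
Seg 2: A = πr² = π(4.3700e-04 m)² = 5.999e-07 m²
R_2 = (2.53×10^-8)(463)/(5.999e-07) = 19.52 Ω
Seg 3: A = π(0.511/2 mm)² = π(2.5550e-04 m)² = 2.051e-07 m²
R_3 = (2.53×10^-8)(213)/(2.051e-07) = 26.28 Ω
R_total = R_1 + R_2 + R_3 = 46.7 Ω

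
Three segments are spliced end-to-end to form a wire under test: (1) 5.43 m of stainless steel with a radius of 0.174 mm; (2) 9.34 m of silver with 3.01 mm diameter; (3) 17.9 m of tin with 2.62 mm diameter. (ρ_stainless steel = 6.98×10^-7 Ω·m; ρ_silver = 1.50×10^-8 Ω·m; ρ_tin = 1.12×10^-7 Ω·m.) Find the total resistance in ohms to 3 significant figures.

Seg 1: A = πr² = π(1.7400e-04 m)² = 9.511e-08 m²
R_1 = (6.98×10^-7)(5.43)/(9.511e-08) = 39.85 Ω
Seg 2: A = π(d/2)² = π(1.5050e-03 m)² = 7.116e-06 m²
R_2 = (1.50×10^-8)(9.34)/(7.116e-06) = 0.01969 Ω
Seg 3: A = π(d/2)² = π(1.3100e-03 m)² = 5.391e-06 m²
R_3 = (1.12×10^-7)(17.9)/(5.391e-06) = 0.3719 Ω
R_total = R_1 + R_2 + R_3 = 40.2 Ω

40.2 Ω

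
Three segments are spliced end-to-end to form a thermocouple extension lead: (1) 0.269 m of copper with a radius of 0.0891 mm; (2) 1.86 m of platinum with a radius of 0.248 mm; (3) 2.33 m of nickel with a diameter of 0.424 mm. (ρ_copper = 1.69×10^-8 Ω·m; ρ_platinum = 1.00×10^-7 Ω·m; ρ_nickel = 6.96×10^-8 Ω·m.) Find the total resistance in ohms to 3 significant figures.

2.29 Ω

Seg 1: A = πr² = π(8.9100e-05 m)² = 2.494e-08 m²
R_1 = (1.69×10^-8)(0.269)/(2.494e-08) = 0.1823 Ω
Seg 2: A = πr² = π(2.4800e-04 m)² = 1.932e-07 m²
R_2 = (1.00×10^-7)(1.86)/(1.932e-07) = 0.9626 Ω
Seg 3: A = π(d/2)² = π(2.1200e-04 m)² = 1.412e-07 m²
R_3 = (6.96×10^-8)(2.33)/(1.412e-07) = 1.149 Ω
R_total = R_1 + R_2 + R_3 = 2.29 Ω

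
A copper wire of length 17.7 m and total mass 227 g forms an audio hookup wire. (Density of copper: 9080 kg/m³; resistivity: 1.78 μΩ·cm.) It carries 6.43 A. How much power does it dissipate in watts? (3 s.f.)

ρ = 1.78 μΩ·cm = 1.78×10^-8 Ω·m
A = m/(density·L) = 0.227/(9080×17.7) = 1.4124e-06 m²
R = ρL/A = (1.78×10^-8)(17.7)/(1.4124e-06) = 0.2231 Ω
P = I²R = (6.43)² × 0.2231 = 9.22 W

9.22 W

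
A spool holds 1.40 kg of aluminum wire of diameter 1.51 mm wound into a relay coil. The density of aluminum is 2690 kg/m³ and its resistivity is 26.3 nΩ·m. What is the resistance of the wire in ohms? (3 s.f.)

4.27 Ω

ρ = 26.3 nΩ·m = 2.63×10^-8 Ω·m
A = π(d/2)² = π(7.5500e-04 m)² = 1.7908e-06 m²
L = m/(density·A) = 1.4/(2690×1.7908e-06) = 290.6 m
R = ρL/A = (2.63×10^-8)(290.6)/(1.7908e-06) = 4.27 Ω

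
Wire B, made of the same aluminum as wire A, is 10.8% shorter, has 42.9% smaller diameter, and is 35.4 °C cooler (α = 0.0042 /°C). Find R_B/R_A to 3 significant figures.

R ∝ ρL/d² with ρ ∝ (1+αΔT), so R_B/R_A = (1 − 10.8/100) × (1 − 42.9/100)⁻² × (1 − 0.0042×35.4)
= 0.892 × 3.067 × 0.8513 = 2.33

2.33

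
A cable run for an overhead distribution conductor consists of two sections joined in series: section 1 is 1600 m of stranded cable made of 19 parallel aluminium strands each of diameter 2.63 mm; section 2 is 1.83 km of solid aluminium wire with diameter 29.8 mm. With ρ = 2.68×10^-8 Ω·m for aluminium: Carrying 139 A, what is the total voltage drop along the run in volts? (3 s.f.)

Section 1: A_strand = π(1.3150e-03)² = 5.433e-06 m²; R₁ = ρL/(N·A_s) = (2.68×10^-8)(1600)/(19×5.433e-06) = 0.4154 Ω
Section 2: A = π(d/2)² = π(1.4900e-02 m)² = 6.975e-04 m²
R₂ = (2.68×10^-8)(1830)/(6.975e-04) = 0.07032 Ω
R = R₁ + R₂ = 0.4857 Ω
V = IR = 139 × 0.4857 = 67.5 V

67.5 V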